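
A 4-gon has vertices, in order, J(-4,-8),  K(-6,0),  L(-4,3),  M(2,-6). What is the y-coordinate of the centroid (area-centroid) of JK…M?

Apply Gauss's area formula. First the cross-terms c_i = x_i·y_{i+1} − x_{i+1}·y_i:
  -48, -18, 18, -40  ⇒  2A = -88, A = -44.
Then Σ (y_i + y_{i+1})·c_i = 836, so ȳ = 836 / (6·(-44)) = -19/6.

-19/6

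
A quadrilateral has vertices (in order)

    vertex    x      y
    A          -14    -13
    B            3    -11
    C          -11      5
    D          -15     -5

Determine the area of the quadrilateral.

Apply the shoelace (surveyor's) formula: 2A = Σ (x_i·y_{i+1} − x_{i+1}·y_i), indices taken mod 4.
Σ = (193) + (-106) + (130) + (125) = 342
Area = |Σ|/2 = 171.

171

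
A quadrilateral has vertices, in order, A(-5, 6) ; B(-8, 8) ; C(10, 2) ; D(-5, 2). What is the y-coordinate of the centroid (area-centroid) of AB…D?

148/39

Apply the shoelace (surveyor's) formula. First the cross-terms c_i = x_i·y_{i+1} − x_{i+1}·y_i:
  8, -96, 30, -20  ⇒  2A = -78, A = -39.
Then Σ (y_i + y_{i+1})·c_i = -888, so ȳ = -888 / (6·(-39)) = 148/39.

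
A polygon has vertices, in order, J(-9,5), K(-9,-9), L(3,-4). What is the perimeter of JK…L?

|JK| = √((0)² + (-14)²) = √196 = 14
|KL| = √((12)² + (5)²) = √169 = 13
|LJ| = √((-12)² + (9)²) = √225 = 15
Perimeter = 14 + 13 + 15 = 42.

42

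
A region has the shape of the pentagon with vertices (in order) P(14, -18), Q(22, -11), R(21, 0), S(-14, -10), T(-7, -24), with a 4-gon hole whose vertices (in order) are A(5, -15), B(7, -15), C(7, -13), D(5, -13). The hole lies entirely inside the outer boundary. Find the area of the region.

491.5

Outer boundary:
Apply the surveyor's formula: 2A = Σ (x_i·y_{i+1} − x_{i+1}·y_i), indices taken mod 5.
P→Q: (14)(-11) − (22)(-18) = 242
Q→R: (22)(0) − (21)(-11) = 231
R→S: (21)(-10) − (-14)(0) = -210
S→T: (-14)(-24) − (-7)(-10) = 266
T→P: (-7)(-18) − (14)(-24) = 462
Σ = 991
Area = |Σ|/2 = 495.5.
Hole:
A→B: (5)(-15) − (7)(-15) = 30
B→C: (7)(-13) − (7)(-15) = 14
C→D: (7)(-13) − (5)(-13) = -26
D→A: (5)(-15) − (5)(-13) = -10
Σ = 8
Area = |Σ|/2 = 4.
Net area = 495.5 − 4 = 491.5.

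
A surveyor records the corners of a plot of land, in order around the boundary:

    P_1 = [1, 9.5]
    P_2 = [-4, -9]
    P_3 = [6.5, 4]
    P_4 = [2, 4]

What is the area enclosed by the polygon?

52.25

P_1→P_2: (1)(-9) − (-4)(9.5) = 29
P_2→P_3: (-4)(4) − (6.5)(-9) = 42.5
P_3→P_4: (6.5)(4) − (2)(4) = 18
P_4→P_1: (2)(9.5) − (1)(4) = 15
Σ = 104.5
Area = |Σ|/2 = 52.25.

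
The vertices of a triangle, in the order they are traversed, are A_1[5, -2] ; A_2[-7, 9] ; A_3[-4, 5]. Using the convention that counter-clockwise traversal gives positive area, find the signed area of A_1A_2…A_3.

Apply the shoelace (surveyor's) formula: 2A = Σ (x_i·y_{i+1} − x_{i+1}·y_i), indices taken mod 3.
Σ = (31) + (1) + (-17) = 15
Signed area = Σ/2 = 7.5 (positive ⇒ counter-clockwise traversal).

7.5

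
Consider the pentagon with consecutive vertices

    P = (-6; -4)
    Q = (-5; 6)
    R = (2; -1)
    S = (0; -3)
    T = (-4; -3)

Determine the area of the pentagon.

P→Q: (-6)(6) − (-5)(-4) = -56
Q→R: (-5)(-1) − (2)(6) = -7
R→S: (2)(-3) − (0)(-1) = -6
S→T: (0)(-3) − (-4)(-3) = -12
T→P: (-4)(-4) − (-6)(-3) = -2
Σ = -83
Area = |Σ|/2 = 41.5.

41.5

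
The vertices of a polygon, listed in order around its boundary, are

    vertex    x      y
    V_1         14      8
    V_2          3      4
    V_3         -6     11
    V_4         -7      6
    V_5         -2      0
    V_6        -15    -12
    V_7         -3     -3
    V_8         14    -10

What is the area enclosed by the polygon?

249.5

Apply the surveyor's formula: 2A = Σ (x_i·y_{i+1} − x_{i+1}·y_i), indices taken mod 8.
Cross-terms: 32, 57, 41, 12, 24, 9, 72, 252  ⇒  Σ = 499
Area = |Σ|/2 = 249.5.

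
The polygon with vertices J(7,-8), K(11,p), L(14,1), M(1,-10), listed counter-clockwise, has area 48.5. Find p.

-11

The doubled signed area Σ (x_i y_{i+1} − x_{i+1} y_i) is linear in p.
With p=0 it equals 20; the coefficient of p is -7 (from the two edges through K).
So -7·p + 20 = 2·48.5 = 97 ⇒ p = -11.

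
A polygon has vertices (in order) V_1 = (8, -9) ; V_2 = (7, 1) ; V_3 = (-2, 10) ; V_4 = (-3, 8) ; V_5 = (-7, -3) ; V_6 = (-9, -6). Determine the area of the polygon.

183

Σ = (71) + (72) + (14) + (65) + (15) + (129) = 366
Area = |Σ|/2 = 183.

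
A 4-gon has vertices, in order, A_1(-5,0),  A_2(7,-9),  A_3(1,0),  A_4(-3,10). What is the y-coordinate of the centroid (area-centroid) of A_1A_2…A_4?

1/3

Apply the surveyor's formula. First the cross-terms c_i = x_i·y_{i+1} − x_{i+1}·y_i:
  45, 9, 10, 50  ⇒  2A = 114, A = 57.
Then Σ (y_i + y_{i+1})·c_i = 114, so ȳ = 114 / (6·57) = 1/3.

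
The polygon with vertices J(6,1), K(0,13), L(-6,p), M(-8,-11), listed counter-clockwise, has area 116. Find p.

-6

Write out the shoelace sum; only the two edges meeting at L involve p:
2·Area = [(0·p − (-6)·13) + ((-6)·(-11) − (-8)·p)] + 136
       = 8·p + 280 = 232
⇒ p = -6.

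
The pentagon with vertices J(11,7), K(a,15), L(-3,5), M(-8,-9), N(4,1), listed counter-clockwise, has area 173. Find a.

The doubled signed area Σ (x_i y_{i+1} − x_{i+1} y_i) is linear in a.
With a=0 it equals 322; the coefficient of a is -2 (from the two edges through K).
So -2·a + 322 = 2·173 = 346 ⇒ a = -12.

-12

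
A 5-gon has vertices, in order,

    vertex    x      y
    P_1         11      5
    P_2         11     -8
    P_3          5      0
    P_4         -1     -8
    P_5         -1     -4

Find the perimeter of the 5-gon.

|P_1P_2| = √((0)² + (-13)²) = √169 = 13
|P_2P_3| = √((-6)² + (8)²) = √100 = 10
|P_3P_4| = √((-6)² + (-8)²) = √100 = 10
|P_4P_5| = √((0)² + (4)²) = √16 = 4
|P_5P_1| = √((12)² + (9)²) = √225 = 15
Perimeter = 13 + 10 + 10 + 4 + 15 = 52.

52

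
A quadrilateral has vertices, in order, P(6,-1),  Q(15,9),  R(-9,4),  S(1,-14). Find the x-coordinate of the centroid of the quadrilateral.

Apply the shoelace (surveyor's) formula. First the cross-terms c_i = x_i·y_{i+1} − x_{i+1}·y_i:
  69, 141, 122, 83  ⇒  2A = 415, A = 207.5.
Then Σ (x_i + x_{i+1})·c_i = 1900, so x̄ = 1900 / (6·207.5) = 380/249.

380/249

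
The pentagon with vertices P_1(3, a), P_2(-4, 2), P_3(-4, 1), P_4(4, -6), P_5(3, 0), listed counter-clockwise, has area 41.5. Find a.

The doubled signed area Σ (x_i y_{i+1} − x_{i+1} y_i) is linear in a.
With a=0 it equals 48; the coefficient of a is 7 (from the two edges through P_1).
So 7·a + 48 = 2·41.5 = 83 ⇒ a = 5.

5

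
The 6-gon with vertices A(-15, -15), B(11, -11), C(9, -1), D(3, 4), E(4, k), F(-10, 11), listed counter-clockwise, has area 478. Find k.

12

Write out the shoelace sum; only the two edges meeting at E involve k:
2·Area = [(3·k − 4·4) + (4·11 − (-10)·k)] + 772
       = 13·k + 800 = 956
⇒ k = 12.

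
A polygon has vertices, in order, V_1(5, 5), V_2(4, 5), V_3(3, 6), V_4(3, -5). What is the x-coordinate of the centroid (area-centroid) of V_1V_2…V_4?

Apply the shoelace formula. First the cross-terms c_i = x_i·y_{i+1} − x_{i+1}·y_i:
  5, 9, -33, 40  ⇒  2A = 21, A = 10.5.
Then Σ (x_i + x_{i+1})·c_i = 230, so x̄ = 230 / (6·10.5) = 230/63.

230/63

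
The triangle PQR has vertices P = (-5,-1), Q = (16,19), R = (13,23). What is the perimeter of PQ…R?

|PQ| = √((21)² + (20)²) = √841 = 29
|QR| = √((-3)² + (4)²) = √25 = 5
|RP| = √((-18)² + (-24)²) = √900 = 30
Perimeter = 29 + 5 + 30 = 64.

64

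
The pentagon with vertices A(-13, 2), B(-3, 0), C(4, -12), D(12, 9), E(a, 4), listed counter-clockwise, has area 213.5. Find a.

The doubled signed area Σ (x_i y_{i+1} − x_{i+1} y_i) is linear in a.
With a=0 it equals 322; the coefficient of a is -7 (from the two edges through E).
So -7·a + 322 = 2·213.5 = 427 ⇒ a = -15.

-15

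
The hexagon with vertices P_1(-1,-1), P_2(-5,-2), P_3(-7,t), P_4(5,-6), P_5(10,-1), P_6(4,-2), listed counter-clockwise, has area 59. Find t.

-6

Write out the shoelace sum; only the two edges meeting at P_3 involve t:
2·Area = [((-5)·t − (-7)·(-2)) + ((-7)·(-6) − 5·t)] + 30
       = -10·t + 58 = 118
⇒ t = -6.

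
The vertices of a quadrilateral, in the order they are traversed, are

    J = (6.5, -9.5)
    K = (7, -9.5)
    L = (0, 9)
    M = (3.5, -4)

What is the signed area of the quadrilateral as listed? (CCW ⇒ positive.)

14.5

Apply the shoelace (surveyor's) formula: 2A = Σ (x_i·y_{i+1} − x_{i+1}·y_i), indices taken mod 4.
Σ = (4.75) + (63) + (-31.5) + (-7.25) = 29
Signed area = Σ/2 = 14.5 (positive ⇒ counter-clockwise traversal).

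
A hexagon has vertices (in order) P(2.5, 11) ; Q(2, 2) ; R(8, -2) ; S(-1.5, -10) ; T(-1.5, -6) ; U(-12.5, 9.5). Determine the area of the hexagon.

Σ = (-17) + (-20) + (-83) + (-6) + (-89.25) + (-161.25) = -376.5
Area = |Σ|/2 = 188.25.

188.25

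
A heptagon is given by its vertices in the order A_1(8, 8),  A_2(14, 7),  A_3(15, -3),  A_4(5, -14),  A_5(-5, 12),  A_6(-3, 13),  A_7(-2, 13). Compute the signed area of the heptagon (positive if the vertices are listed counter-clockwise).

Apply the surveyor's formula: 2A = Σ (x_i·y_{i+1} − x_{i+1}·y_i), indices taken mod 7.
Cross-terms: -56, -147, -195, -10, -29, -13, -120  ⇒  Σ = -570
Signed area = Σ/2 = -285 (negative ⇒ clockwise traversal).

-285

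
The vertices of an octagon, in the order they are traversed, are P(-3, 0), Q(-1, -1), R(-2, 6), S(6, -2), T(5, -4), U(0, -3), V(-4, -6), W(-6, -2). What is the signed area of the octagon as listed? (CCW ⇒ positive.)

Σ = (3) + (-8) + (-32) + (-14) + (-15) + (-12) + (-28) + (-6) = -112
Signed area = Σ/2 = -56 (negative ⇒ clockwise traversal).

-56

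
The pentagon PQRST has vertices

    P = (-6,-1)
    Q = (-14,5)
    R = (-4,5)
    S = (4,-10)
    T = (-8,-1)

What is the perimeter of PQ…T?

|PQ| = √((-8)² + (6)²) = √100 = 10
|QR| = √((10)² + (0)²) = √100 = 10
|RS| = √((8)² + (-15)²) = √289 = 17
|ST| = √((-12)² + (9)²) = √225 = 15
|TP| = √((2)² + (0)²) = √4 = 2
Perimeter = 10 + 10 + 17 + 15 + 2 = 54.

54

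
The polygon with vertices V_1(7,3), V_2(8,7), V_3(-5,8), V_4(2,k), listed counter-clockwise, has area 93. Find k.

Write out the shoelace sum; only the two edges meeting at V_4 involve k:
2·Area = [((-5)·k − 2·8) + (2·3 − 7·k)] + 124
       = -12·k + 114 = 186
⇒ k = -6.

-6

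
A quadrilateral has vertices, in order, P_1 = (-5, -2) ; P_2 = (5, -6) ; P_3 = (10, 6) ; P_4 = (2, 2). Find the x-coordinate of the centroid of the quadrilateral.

119/36

Apply the surveyor's formula. First the cross-terms c_i = x_i·y_{i+1} − x_{i+1}·y_i:
  40, 90, 8, 6  ⇒  2A = 144, A = 72.
Then Σ (x_i + x_{i+1})·c_i = 1428, so x̄ = 1428 / (6·72) = 119/36.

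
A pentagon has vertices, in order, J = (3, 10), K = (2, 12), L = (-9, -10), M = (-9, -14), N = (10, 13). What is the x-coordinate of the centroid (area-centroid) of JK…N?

Apply the shoelace (surveyor's) formula. First the cross-terms c_i = x_i·y_{i+1} − x_{i+1}·y_i:
  16, 88, 36, 23, 61  ⇒  2A = 224, A = 112.
Then Σ (x_i + x_{i+1})·c_i = -368, so x̄ = -368 / (6·112) = -23/42.

-23/42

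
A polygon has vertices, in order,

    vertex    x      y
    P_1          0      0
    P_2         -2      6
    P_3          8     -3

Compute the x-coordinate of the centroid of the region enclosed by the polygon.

2

Apply the shoelace formula. First the cross-terms c_i = x_i·y_{i+1} − x_{i+1}·y_i:
  0, -42, 0  ⇒  2A = -42, A = -21.
Then Σ (x_i + x_{i+1})·c_i = -252, so x̄ = -252 / (6·(-21)) = 2.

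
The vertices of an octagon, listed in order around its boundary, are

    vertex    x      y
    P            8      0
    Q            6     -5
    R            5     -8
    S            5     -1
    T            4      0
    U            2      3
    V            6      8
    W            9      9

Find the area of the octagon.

Apply the surveyor's formula: 2A = Σ (x_i·y_{i+1} − x_{i+1}·y_i), indices taken mod 8.
Cross-terms: -40, -23, 35, 4, 12, -2, -18, -72  ⇒  Σ = -104
Area = |Σ|/2 = 52.

52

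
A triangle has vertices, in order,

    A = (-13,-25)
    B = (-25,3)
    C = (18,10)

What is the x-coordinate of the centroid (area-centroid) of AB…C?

Apply Gauss's area formula. First the cross-terms c_i = x_i·y_{i+1} − x_{i+1}·y_i:
  -664, -304, -320  ⇒  2A = -1288, A = -644.
Then Σ (x_i + x_{i+1})·c_i = 25760, so x̄ = 25760 / (6·(-644)) = -20/3.

-20/3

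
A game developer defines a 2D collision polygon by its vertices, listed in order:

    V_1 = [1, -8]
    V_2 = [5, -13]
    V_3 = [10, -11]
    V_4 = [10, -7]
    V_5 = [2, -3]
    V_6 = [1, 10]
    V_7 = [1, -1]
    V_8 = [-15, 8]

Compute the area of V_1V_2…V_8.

V_1→V_2: (1)(-13) − (5)(-8) = 27
V_2→V_3: (5)(-11) − (10)(-13) = 75
V_3→V_4: (10)(-7) − (10)(-11) = 40
V_4→V_5: (10)(-3) − (2)(-7) = -16
V_5→V_6: (2)(10) − (1)(-3) = 23
V_6→V_7: (1)(-1) − (1)(10) = -11
V_7→V_8: (1)(8) − (-15)(-1) = -7
V_8→V_1: (-15)(-8) − (1)(8) = 112
Σ = 243
Area = |Σ|/2 = 121.5.

121.5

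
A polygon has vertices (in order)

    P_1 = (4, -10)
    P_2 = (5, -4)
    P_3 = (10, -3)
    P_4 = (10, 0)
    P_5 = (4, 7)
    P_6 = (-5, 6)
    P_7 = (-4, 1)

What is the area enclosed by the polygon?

136.5

Apply the surveyor's formula: 2A = Σ (x_i·y_{i+1} − x_{i+1}·y_i), indices taken mod 7.
Σ = (34) + (25) + (30) + (70) + (59) + (19) + (36) = 273
Area = |Σ|/2 = 136.5.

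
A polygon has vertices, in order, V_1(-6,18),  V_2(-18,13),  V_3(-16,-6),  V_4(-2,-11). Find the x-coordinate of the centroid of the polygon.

Apply Gauss's area formula. First the cross-terms c_i = x_i·y_{i+1} − x_{i+1}·y_i:
  246, 316, 164, -102  ⇒  2A = 624, A = 312.
Then Σ (x_i + x_{i+1})·c_i = -18784, so x̄ = -18784 / (6·312) = -1174/117.

-1174/117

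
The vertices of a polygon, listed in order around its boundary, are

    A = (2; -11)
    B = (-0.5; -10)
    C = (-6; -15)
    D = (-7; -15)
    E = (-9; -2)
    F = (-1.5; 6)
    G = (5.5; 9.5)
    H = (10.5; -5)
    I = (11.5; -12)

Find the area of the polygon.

Apply the shoelace (surveyor's) formula: 2A = Σ (x_i·y_{i+1} − x_{i+1}·y_i), indices taken mod 9.
Σ = (-25.5) + (-52.5) + (-15) + (-121) + (-57) + (-47.25) + (-127.25) + (-68.5) + (-102.5) = -616.5
Area = |Σ|/2 = 308.25.

308.25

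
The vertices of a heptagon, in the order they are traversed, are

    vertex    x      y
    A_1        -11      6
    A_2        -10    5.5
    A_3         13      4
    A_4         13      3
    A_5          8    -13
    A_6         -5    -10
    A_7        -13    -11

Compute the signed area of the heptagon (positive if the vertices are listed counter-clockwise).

A_1→A_2: (-11)(5.5) − (-10)(6) = -0.5
A_2→A_3: (-10)(4) − (13)(5.5) = -111.5
A_3→A_4: (13)(3) − (13)(4) = -13
A_4→A_5: (13)(-13) − (8)(3) = -193
A_5→A_6: (8)(-10) − (-5)(-13) = -145
A_6→A_7: (-5)(-11) − (-13)(-10) = -75
A_7→A_1: (-13)(6) − (-11)(-11) = -199
Σ = -737
Signed area = Σ/2 = -368.5 (negative ⇒ clockwise traversal).

-368.5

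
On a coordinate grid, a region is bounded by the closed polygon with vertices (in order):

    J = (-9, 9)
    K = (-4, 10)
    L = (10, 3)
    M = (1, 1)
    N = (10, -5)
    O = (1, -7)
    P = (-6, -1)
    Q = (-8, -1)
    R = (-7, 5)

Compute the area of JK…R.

Apply the surveyor's formula: 2A = Σ (x_i·y_{i+1} − x_{i+1}·y_i), indices taken mod 9.
J→K: (-9)(10) − (-4)(9) = -54
K→L: (-4)(3) − (10)(10) = -112
L→M: (10)(1) − (1)(3) = 7
M→N: (1)(-5) − (10)(1) = -15
N→O: (10)(-7) − (1)(-5) = -65
O→P: (1)(-1) − (-6)(-7) = -43
P→Q: (-6)(-1) − (-8)(-1) = -2
Q→R: (-8)(5) − (-7)(-1) = -47
R→J: (-7)(9) − (-9)(5) = -18
Σ = -349
Area = |Σ|/2 = 174.5.

174.5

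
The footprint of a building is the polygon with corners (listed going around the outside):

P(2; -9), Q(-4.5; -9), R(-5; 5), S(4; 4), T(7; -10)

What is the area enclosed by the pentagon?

Apply Gauss's area formula: 2A = Σ (x_i·y_{i+1} − x_{i+1}·y_i), indices taken mod 5.
Cross-terms: -58.5, -67.5, -40, -68, -43  ⇒  Σ = -277
Area = |Σ|/2 = 138.5.

138.5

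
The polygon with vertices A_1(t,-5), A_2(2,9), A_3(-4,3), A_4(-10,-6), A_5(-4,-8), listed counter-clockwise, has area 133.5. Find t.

5

Write out the shoelace sum; only the two edges meeting at A_1 involve t:
2·Area = [((-4)·(-5) − t·(-8)) + (t·9 − 2·(-5))] + 152
       = 17·t + 182 = 267
⇒ t = 5.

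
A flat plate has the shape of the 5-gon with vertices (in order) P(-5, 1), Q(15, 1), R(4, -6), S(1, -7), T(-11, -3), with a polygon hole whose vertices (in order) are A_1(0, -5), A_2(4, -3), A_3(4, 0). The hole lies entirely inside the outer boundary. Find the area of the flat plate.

Outer boundary:
Σ = (-20) + (-94) + (-22) + (-80) + (-26) = -242
Area = |Σ|/2 = 121.
Hole:
Σ = (20) + (12) + (-20) = 12
Area = |Σ|/2 = 6.
Net area = 121 − 6 = 115.

115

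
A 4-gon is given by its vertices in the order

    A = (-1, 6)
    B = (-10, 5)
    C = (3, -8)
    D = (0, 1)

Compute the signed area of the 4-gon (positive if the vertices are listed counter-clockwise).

Cross-terms: 55, 65, 3, 1  ⇒  Σ = 124
Signed area = Σ/2 = 62 (positive ⇒ counter-clockwise traversal).

62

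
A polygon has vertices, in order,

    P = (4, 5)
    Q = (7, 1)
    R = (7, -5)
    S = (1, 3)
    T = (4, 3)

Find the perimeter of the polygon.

|PQ| = √((3)² + (-4)²) = √25 = 5
|QR| = √((0)² + (-6)²) = √36 = 6
|RS| = √((-6)² + (8)²) = √100 = 10
|ST| = √((3)² + (0)²) = √9 = 3
|TP| = √((0)² + (2)²) = √4 = 2
Perimeter = 5 + 6 + 10 + 3 + 2 = 26.

26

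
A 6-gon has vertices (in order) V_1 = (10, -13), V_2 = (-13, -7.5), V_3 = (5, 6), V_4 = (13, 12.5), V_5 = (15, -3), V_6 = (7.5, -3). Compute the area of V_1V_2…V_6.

Σ = (-244) + (-40.5) + (-15.5) + (-226.5) + (-22.5) + (-67.5) = -616.5
Area = |Σ|/2 = 308.25.

308.25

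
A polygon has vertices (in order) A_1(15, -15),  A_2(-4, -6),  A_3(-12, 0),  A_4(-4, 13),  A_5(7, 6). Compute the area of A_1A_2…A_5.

344

Apply the shoelace (surveyor's) formula: 2A = Σ (x_i·y_{i+1} − x_{i+1}·y_i), indices taken mod 5.
A_1→A_2: (15)(-6) − (-4)(-15) = -150
A_2→A_3: (-4)(0) − (-12)(-6) = -72
A_3→A_4: (-12)(13) − (-4)(0) = -156
A_4→A_5: (-4)(6) − (7)(13) = -115
A_5→A_1: (7)(-15) − (15)(6) = -195
Σ = -688
Area = |Σ|/2 = 344.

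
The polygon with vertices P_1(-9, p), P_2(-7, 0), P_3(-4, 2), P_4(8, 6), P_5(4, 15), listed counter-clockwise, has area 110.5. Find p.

4

Write out the shoelace sum; only the two edges meeting at P_1 involve p:
2·Area = [(4·p − (-9)·15) + ((-9)·0 − (-7)·p)] + 42
       = 11·p + 177 = 221
⇒ p = 4.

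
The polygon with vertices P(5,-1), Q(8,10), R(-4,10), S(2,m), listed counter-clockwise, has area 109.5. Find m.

-7

The doubled signed area Σ (x_i y_{i+1} − x_{i+1} y_i) is linear in m.
With m=0 it equals 156; the coefficient of m is -9 (from the two edges through S).
So -9·m + 156 = 2·109.5 = 219 ⇒ m = -7.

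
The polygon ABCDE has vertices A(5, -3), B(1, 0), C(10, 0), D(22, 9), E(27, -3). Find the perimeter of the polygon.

64

|AB| = √((-4)² + (3)²) = √25 = 5
|BC| = √((9)² + (0)²) = √81 = 9
|CD| = √((12)² + (9)²) = √225 = 15
|DE| = √((5)² + (-12)²) = √169 = 13
|EA| = √((-22)² + (0)²) = √484 = 22
Perimeter = 5 + 9 + 15 + 13 + 22 = 64.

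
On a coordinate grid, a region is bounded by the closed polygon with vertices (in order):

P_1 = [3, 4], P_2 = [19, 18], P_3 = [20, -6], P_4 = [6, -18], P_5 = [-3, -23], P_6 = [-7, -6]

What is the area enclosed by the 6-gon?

Apply Gauss's area formula: 2A = Σ (x_i·y_{i+1} − x_{i+1}·y_i), indices taken mod 6.
Σ = (-22) + (-474) + (-324) + (-192) + (-143) + (-10) = -1165
Area = |Σ|/2 = 582.5.

582.5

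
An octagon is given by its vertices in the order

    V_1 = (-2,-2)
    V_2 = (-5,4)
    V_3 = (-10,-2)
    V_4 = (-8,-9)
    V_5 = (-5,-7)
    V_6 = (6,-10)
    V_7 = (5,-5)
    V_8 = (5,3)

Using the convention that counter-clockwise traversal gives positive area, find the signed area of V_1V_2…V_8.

Apply the shoelace formula: 2A = Σ (x_i·y_{i+1} − x_{i+1}·y_i), indices taken mod 8.
Σ = (-18) + (50) + (74) + (11) + (92) + (20) + (40) + (-4) = 265
Signed area = Σ/2 = 132.5 (positive ⇒ counter-clockwise traversal).

132.5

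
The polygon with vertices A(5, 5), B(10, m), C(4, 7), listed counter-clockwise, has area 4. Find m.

3

The doubled signed area Σ (x_i y_{i+1} − x_{i+1} y_i) is linear in m.
With m=0 it equals 5; the coefficient of m is 1 (from the two edges through B).
So 1·m + 5 = 2·4 = 8 ⇒ m = 3.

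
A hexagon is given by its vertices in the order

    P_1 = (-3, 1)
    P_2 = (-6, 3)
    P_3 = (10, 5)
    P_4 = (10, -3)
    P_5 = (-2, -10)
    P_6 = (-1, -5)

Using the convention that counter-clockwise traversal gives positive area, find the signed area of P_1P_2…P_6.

Apply the shoelace (surveyor's) formula: 2A = Σ (x_i·y_{i+1} − x_{i+1}·y_i), indices taken mod 6.
Cross-terms: -3, -60, -80, -106, 0, -16  ⇒  Σ = -265
Signed area = Σ/2 = -132.5 (negative ⇒ clockwise traversal).

-132.5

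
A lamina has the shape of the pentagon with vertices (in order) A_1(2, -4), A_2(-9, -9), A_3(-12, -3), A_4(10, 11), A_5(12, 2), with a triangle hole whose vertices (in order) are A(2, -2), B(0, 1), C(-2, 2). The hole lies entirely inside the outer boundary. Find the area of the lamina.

198.5

Outer boundary:
Cross-terms: -54, -81, -102, -112, -52  ⇒  Σ = -401
Area = |Σ|/2 = 200.5.
Hole:
A→B: (2)(1) − (0)(-2) = 2
B→C: (0)(2) − (-2)(1) = 2
C→A: (-2)(-2) − (2)(2) = 0
Σ = 4
Area = |Σ|/2 = 2.
Net area = 200.5 − 2 = 198.5.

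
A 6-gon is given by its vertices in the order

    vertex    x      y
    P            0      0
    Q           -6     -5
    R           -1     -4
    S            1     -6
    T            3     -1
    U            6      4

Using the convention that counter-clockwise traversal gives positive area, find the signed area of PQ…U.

Apply the shoelace formula: 2A = Σ (x_i·y_{i+1} − x_{i+1}·y_i), indices taken mod 6.
Σ = (0) + (19) + (10) + (17) + (18) + (0) = 64
Signed area = Σ/2 = 32 (positive ⇒ counter-clockwise traversal).

32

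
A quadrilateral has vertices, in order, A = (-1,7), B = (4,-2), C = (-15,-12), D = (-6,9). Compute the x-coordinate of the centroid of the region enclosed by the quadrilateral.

-893/172

Apply the shoelace (surveyor's) formula. First the cross-terms c_i = x_i·y_{i+1} − x_{i+1}·y_i:
  -26, -78, -207, -33  ⇒  2A = -344, A = -172.
Then Σ (x_i + x_{i+1})·c_i = 5358, so x̄ = 5358 / (6·(-172)) = -893/172.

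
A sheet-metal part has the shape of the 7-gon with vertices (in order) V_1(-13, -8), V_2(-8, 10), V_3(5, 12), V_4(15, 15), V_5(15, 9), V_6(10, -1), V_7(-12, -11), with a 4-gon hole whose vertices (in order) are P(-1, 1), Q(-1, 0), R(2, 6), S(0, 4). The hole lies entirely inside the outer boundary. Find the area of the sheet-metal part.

Outer boundary:
Apply the shoelace formula: 2A = Σ (x_i·y_{i+1} − x_{i+1}·y_i), indices taken mod 7.
V_1→V_2: (-13)(10) − (-8)(-8) = -194
V_2→V_3: (-8)(12) − (5)(10) = -146
V_3→V_4: (5)(15) − (15)(12) = -105
V_4→V_5: (15)(9) − (15)(15) = -90
V_5→V_6: (15)(-1) − (10)(9) = -105
V_6→V_7: (10)(-11) − (-12)(-1) = -122
V_7→V_1: (-12)(-8) − (-13)(-11) = -47
Σ = -809
Area = |Σ|/2 = 404.5.
Hole:
Apply Gauss's area formula: 2A = Σ (x_i·y_{i+1} − x_{i+1}·y_i), indices taken mod 4.
Cross-terms: 1, -6, 8, 4  ⇒  Σ = 7
Area = |Σ|/2 = 3.5.
Net area = 404.5 − 3.5 = 401.

401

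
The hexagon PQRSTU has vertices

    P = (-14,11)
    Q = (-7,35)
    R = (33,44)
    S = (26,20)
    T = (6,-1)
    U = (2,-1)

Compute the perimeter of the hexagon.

144

|PQ| = √((7)² + (24)²) = √625 = 25
|QR| = √((40)² + (9)²) = √1681 = 41
|RS| = √((-7)² + (-24)²) = √625 = 25
|ST| = √((-20)² + (-21)²) = √841 = 29
|TU| = √((-4)² + (0)²) = √16 = 4
|UP| = √((-16)² + (12)²) = √400 = 20
Perimeter = 25 + 41 + 25 + 29 + 4 + 20 = 144.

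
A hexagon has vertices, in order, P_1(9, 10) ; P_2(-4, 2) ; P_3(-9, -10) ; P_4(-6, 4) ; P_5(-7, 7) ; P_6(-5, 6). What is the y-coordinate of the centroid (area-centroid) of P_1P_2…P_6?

Apply the shoelace formula. First the cross-terms c_i = x_i·y_{i+1} − x_{i+1}·y_i:
  58, 58, -96, -14, -7, -104  ⇒  2A = -105, A = -52.5.
Then Σ (y_i + y_{i+1})·c_i = -1101, so ȳ = -1101 / (6·(-52.5)) = 367/105.

367/105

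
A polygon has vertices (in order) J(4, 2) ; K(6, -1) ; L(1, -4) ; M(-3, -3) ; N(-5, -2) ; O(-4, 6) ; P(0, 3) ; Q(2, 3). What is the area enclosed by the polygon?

63.5

Σ = (-16) + (-23) + (-15) + (-9) + (-38) + (-12) + (-6) + (-8) = -127
Area = |Σ|/2 = 63.5.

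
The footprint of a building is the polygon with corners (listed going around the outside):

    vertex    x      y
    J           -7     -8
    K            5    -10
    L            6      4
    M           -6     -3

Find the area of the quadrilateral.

111.5

Σ = (110) + (80) + (6) + (27) = 223
Area = |Σ|/2 = 111.5.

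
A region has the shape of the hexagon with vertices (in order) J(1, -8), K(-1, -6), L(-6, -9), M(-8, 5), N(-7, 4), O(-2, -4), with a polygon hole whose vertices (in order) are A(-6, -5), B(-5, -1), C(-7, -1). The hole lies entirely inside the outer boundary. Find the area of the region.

Outer boundary:
Cross-terms: -14, -27, -102, 3, 36, 20  ⇒  Σ = -84
Area = |Σ|/2 = 42.
Hole:
Apply the shoelace (surveyor's) formula: 2A = Σ (x_i·y_{i+1} − x_{i+1}·y_i), indices taken mod 3.
A→B: (-6)(-1) − (-5)(-5) = -19
B→C: (-5)(-1) − (-7)(-1) = -2
C→A: (-7)(-5) − (-6)(-1) = 29
Σ = 8
Area = |Σ|/2 = 4.
Net area = 42 − 4 = 38.

38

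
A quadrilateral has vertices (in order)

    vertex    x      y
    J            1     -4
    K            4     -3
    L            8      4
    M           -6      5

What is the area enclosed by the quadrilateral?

68

Cross-terms: 13, 40, 64, 19  ⇒  Σ = 136
Area = |Σ|/2 = 68.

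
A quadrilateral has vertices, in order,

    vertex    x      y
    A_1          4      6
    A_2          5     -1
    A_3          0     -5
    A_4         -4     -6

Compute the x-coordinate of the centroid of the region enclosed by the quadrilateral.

Apply the shoelace formula. First the cross-terms c_i = x_i·y_{i+1} − x_{i+1}·y_i:
  -34, -25, -20, 0  ⇒  2A = -79, A = -39.5.
Then Σ (x_i + x_{i+1})·c_i = -351, so x̄ = -351 / (6·(-39.5)) = 117/79.

117/79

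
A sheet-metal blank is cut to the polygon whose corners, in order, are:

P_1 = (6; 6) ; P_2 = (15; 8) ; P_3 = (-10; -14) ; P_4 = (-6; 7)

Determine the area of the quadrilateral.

Apply Gauss's area formula: 2A = Σ (x_i·y_{i+1} − x_{i+1}·y_i), indices taken mod 4.
P_1→P_2: (6)(8) − (15)(6) = -42
P_2→P_3: (15)(-14) − (-10)(8) = -130
P_3→P_4: (-10)(7) − (-6)(-14) = -154
P_4→P_1: (-6)(6) − (6)(7) = -78
Σ = -404
Area = |Σ|/2 = 202.

202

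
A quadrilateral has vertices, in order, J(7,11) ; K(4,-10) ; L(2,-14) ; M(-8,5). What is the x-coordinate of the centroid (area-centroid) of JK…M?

49/75

Apply the shoelace (surveyor's) formula. First the cross-terms c_i = x_i·y_{i+1} − x_{i+1}·y_i:
  -114, -36, -102, -123  ⇒  2A = -375, A = -187.5.
Then Σ (x_i + x_{i+1})·c_i = -735, so x̄ = -735 / (6·(-187.5)) = 49/75.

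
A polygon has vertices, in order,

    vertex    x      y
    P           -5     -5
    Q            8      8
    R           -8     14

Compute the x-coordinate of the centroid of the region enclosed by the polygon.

-5/3

Apply the surveyor's formula. First the cross-terms c_i = x_i·y_{i+1} − x_{i+1}·y_i:
  0, 176, 110  ⇒  2A = 286, A = 143.
Then Σ (x_i + x_{i+1})·c_i = -1430, so x̄ = -1430 / (6·143) = -5/3.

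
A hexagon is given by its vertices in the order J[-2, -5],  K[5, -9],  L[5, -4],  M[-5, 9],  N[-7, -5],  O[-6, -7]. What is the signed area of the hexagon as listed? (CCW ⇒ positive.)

108

Apply the surveyor's formula: 2A = Σ (x_i·y_{i+1} − x_{i+1}·y_i), indices taken mod 6.
Cross-terms: 43, 25, 25, 88, 19, 16  ⇒  Σ = 216
Signed area = Σ/2 = 108 (positive ⇒ counter-clockwise traversal).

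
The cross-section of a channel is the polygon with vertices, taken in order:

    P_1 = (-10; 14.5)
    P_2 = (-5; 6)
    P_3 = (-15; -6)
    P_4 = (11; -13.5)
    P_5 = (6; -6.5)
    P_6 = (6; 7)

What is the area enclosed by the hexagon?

324.25

Σ = (12.5) + (120) + (268.5) + (9.5) + (81) + (157) = 648.5
Area = |Σ|/2 = 324.25.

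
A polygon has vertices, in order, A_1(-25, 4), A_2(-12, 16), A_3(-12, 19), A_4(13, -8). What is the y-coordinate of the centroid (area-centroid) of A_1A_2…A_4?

Apply the shoelace (surveyor's) formula. First the cross-terms c_i = x_i·y_{i+1} − x_{i+1}·y_i:
  -352, -36, -151, -148  ⇒  2A = -687, A = -343.5.
Then Σ (y_i + y_{i+1})·c_i = -9369, so ȳ = -9369 / (6·(-343.5)) = 1041/229.

1041/229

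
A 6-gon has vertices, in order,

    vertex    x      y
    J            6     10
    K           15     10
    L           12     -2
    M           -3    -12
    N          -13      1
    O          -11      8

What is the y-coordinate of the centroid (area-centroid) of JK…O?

1.18

Apply the surveyor's formula. First the cross-terms c_i = x_i·y_{i+1} − x_{i+1}·y_i:
  -90, -150, -150, -159, -93, -158  ⇒  2A = -800, A = -400.
Then Σ (y_i + y_{i+1})·c_i = -2832, so ȳ = -2832 / (6·(-400)) = 1.18.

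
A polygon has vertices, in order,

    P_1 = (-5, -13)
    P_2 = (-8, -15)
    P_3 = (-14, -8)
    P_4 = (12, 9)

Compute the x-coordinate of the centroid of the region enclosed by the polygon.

Apply Gauss's area formula. First the cross-terms c_i = x_i·y_{i+1} − x_{i+1}·y_i:
  -29, -146, -30, -111  ⇒  2A = -316, A = -158.
Then Σ (x_i + x_{i+1})·c_i = 2872, so x̄ = 2872 / (6·(-158)) = -718/237.

-718/237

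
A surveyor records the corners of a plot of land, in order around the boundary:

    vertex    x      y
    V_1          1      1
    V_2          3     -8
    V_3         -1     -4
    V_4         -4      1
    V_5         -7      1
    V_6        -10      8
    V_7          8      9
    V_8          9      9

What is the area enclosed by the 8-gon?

Apply the shoelace (surveyor's) formula: 2A = Σ (x_i·y_{i+1} − x_{i+1}·y_i), indices taken mod 8.
Cross-terms: -11, -20, -17, 3, -46, -154, -9, 0  ⇒  Σ = -254
Area = |Σ|/2 = 127.

127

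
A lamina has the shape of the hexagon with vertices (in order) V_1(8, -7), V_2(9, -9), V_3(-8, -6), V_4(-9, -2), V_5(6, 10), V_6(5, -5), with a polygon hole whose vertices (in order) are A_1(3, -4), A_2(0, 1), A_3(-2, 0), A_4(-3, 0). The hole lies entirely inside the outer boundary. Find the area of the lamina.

154.5

Outer boundary:
Apply the shoelace formula: 2A = Σ (x_i·y_{i+1} − x_{i+1}·y_i), indices taken mod 6.
Σ = (-9) + (-126) + (-38) + (-78) + (-80) + (5) = -326
Area = |Σ|/2 = 163.
Hole:
Cross-terms: 3, 2, 0, 12  ⇒  Σ = 17
Area = |Σ|/2 = 8.5.
Net area = 163 − 8.5 = 154.5.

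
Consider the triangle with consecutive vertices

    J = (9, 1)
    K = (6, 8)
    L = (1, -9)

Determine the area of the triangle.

Apply the shoelace formula: 2A = Σ (x_i·y_{i+1} − x_{i+1}·y_i), indices taken mod 3.
Σ = (66) + (-62) + (82) = 86
Area = |Σ|/2 = 43.

43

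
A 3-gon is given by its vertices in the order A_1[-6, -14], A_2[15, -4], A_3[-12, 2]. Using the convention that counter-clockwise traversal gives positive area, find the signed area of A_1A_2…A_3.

198

Cross-terms: 234, -18, 180  ⇒  Σ = 396
Signed area = Σ/2 = 198 (positive ⇒ counter-clockwise traversal).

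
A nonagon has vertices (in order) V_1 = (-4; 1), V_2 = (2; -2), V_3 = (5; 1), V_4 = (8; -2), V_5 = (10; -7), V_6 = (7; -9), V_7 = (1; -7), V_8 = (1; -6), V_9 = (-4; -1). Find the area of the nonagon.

74.5

Apply Gauss's area formula: 2A = Σ (x_i·y_{i+1} − x_{i+1}·y_i), indices taken mod 9.
Σ = (6) + (12) + (-18) + (-36) + (-41) + (-40) + (1) + (-25) + (-8) = -149
Area = |Σ|/2 = 74.5.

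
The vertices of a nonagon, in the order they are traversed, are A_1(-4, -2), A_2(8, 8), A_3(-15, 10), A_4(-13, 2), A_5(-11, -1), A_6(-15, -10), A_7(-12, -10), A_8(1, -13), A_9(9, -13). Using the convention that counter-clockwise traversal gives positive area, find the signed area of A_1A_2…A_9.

322

Apply Gauss's area formula: 2A = Σ (x_i·y_{i+1} − x_{i+1}·y_i), indices taken mod 9.
Σ = (-16) + (200) + (100) + (35) + (95) + (30) + (166) + (104) + (-70) = 644
Signed area = Σ/2 = 322 (positive ⇒ counter-clockwise traversal).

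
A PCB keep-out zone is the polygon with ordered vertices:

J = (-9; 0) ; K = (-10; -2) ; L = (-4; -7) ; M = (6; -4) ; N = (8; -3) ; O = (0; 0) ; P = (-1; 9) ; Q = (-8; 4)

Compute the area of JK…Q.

128

Apply the shoelace formula: 2A = Σ (x_i·y_{i+1} − x_{i+1}·y_i), indices taken mod 8.
J→K: (-9)(-2) − (-10)(0) = 18
K→L: (-10)(-7) − (-4)(-2) = 62
L→M: (-4)(-4) − (6)(-7) = 58
M→N: (6)(-3) − (8)(-4) = 14
N→O: (8)(0) − (0)(-3) = 0
O→P: (0)(9) − (-1)(0) = 0
P→Q: (-1)(4) − (-8)(9) = 68
Q→J: (-8)(0) − (-9)(4) = 36
Σ = 256
Area = |Σ|/2 = 128.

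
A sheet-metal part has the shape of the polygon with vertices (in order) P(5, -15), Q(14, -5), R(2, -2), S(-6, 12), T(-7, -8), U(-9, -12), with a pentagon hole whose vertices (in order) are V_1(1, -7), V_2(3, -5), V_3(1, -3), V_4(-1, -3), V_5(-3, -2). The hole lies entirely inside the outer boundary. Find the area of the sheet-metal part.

248

Outer boundary:
Apply the shoelace formula: 2A = Σ (x_i·y_{i+1} − x_{i+1}·y_i), indices taken mod 6.
P→Q: (5)(-5) − (14)(-15) = 185
Q→R: (14)(-2) − (2)(-5) = -18
R→S: (2)(12) − (-6)(-2) = 12
S→T: (-6)(-8) − (-7)(12) = 132
T→U: (-7)(-12) − (-9)(-8) = 12
U→P: (-9)(-15) − (5)(-12) = 195
Σ = 518
Area = |Σ|/2 = 259.
Hole:
Apply the surveyor's formula: 2A = Σ (x_i·y_{i+1} − x_{i+1}·y_i), indices taken mod 5.
Cross-terms: 16, -4, -6, -7, 23  ⇒  Σ = 22
Area = |Σ|/2 = 11.
Net area = 259 − 11 = 248.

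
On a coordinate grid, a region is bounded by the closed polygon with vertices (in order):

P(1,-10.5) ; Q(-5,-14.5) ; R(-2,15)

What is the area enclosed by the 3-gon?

P→Q: (1)(-14.5) − (-5)(-10.5) = -67
Q→R: (-5)(15) − (-2)(-14.5) = -104
R→P: (-2)(-10.5) − (1)(15) = 6
Σ = -165
Area = |Σ|/2 = 82.5.

82.5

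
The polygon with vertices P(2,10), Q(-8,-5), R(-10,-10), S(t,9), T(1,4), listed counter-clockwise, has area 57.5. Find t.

The doubled signed area Σ (x_i y_{i+1} − x_{i+1} y_i) is linear in t.
With t=0 it equals 3; the coefficient of t is 14 (from the two edges through S).
So 14·t + 3 = 2·57.5 = 115 ⇒ t = 8.

8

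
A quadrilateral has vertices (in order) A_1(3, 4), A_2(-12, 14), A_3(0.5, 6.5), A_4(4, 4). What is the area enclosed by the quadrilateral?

Cross-terms: 90, -85, -24, 4  ⇒  Σ = -15
Area = |Σ|/2 = 7.5.

7.5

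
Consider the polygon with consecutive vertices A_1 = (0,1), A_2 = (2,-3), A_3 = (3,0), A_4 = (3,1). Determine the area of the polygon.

6.5

Σ = (-2) + (9) + (3) + (3) = 13
Area = |Σ|/2 = 6.5.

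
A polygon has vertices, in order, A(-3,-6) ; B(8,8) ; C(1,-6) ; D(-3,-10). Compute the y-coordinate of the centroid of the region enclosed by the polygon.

Apply the shoelace (surveyor's) formula. First the cross-terms c_i = x_i·y_{i+1} − x_{i+1}·y_i:
  24, -56, -28, -12  ⇒  2A = -72, A = -36.
Then Σ (y_i + y_{i+1})·c_i = 576, so ȳ = 576 / (6·(-36)) = -8/3.

-8/3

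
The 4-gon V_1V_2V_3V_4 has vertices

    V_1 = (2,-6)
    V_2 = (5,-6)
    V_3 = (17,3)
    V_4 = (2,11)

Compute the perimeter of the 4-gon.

|V_1V_2| = √((3)² + (0)²) = √9 = 3
|V_2V_3| = √((12)² + (9)²) = √225 = 15
|V_3V_4| = √((-15)² + (8)²) = √289 = 17
|V_4V_1| = √((0)² + (-17)²) = √289 = 17
Perimeter = 3 + 15 + 17 + 17 = 52.

52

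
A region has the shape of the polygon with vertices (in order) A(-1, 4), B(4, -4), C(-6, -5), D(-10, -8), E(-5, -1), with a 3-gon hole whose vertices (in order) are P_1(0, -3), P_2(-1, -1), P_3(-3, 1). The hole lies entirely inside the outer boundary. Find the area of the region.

53.5

Outer boundary:
Cross-terms: -12, -44, -2, -30, -21  ⇒  Σ = -109
Area = |Σ|/2 = 54.5.
Hole:
Σ = (-3) + (-4) + (9) = 2
Area = |Σ|/2 = 1.
Net area = 54.5 − 1 = 53.5.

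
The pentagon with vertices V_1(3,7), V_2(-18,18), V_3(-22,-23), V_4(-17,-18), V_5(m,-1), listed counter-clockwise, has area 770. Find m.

The doubled signed area Σ (x_i y_{i+1} − x_{i+1} y_i) is linear in m.
With m=0 it equals 1015; the coefficient of m is 25 (from the two edges through V_5).
So 25·m + 1015 = 2·770 = 1540 ⇒ m = 21.

21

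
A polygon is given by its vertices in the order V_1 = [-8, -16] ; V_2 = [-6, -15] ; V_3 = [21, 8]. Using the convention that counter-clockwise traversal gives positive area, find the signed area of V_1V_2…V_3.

9.5

Apply the shoelace (surveyor's) formula: 2A = Σ (x_i·y_{i+1} − x_{i+1}·y_i), indices taken mod 3.
V_1→V_2: (-8)(-15) − (-6)(-16) = 24
V_2→V_3: (-6)(8) − (21)(-15) = 267
V_3→V_1: (21)(-16) − (-8)(8) = -272
Σ = 19
Signed area = Σ/2 = 9.5 (positive ⇒ counter-clockwise traversal).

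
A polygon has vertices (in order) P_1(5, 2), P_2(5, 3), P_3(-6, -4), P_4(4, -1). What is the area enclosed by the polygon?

Apply Gauss's area formula: 2A = Σ (x_i·y_{i+1} − x_{i+1}·y_i), indices taken mod 4.
Σ = (5) + (-2) + (22) + (13) = 38
Area = |Σ|/2 = 19.

19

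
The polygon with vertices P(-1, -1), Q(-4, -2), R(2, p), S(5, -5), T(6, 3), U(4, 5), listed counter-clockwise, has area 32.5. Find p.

The doubled signed area Σ (x_i y_{i+1} − x_{i+1} y_i) is linear in p.
With p=0 it equals 56; the coefficient of p is -9 (from the two edges through R).
So -9·p + 56 = 2·32.5 = 65 ⇒ p = -1.

-1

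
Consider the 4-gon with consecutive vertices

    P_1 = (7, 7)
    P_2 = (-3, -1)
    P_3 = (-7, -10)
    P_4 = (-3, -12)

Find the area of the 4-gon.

77

Apply the surveyor's formula: 2A = Σ (x_i·y_{i+1} − x_{i+1}·y_i), indices taken mod 4.
Cross-terms: 14, 23, 54, 63  ⇒  Σ = 154
Area = |Σ|/2 = 77.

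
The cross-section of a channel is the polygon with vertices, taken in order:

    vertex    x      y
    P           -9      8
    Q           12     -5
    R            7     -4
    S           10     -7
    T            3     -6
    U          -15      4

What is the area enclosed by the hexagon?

137

Apply the surveyor's formula: 2A = Σ (x_i·y_{i+1} − x_{i+1}·y_i), indices taken mod 6.
P→Q: (-9)(-5) − (12)(8) = -51
Q→R: (12)(-4) − (7)(-5) = -13
R→S: (7)(-7) − (10)(-4) = -9
S→T: (10)(-6) − (3)(-7) = -39
T→U: (3)(4) − (-15)(-6) = -78
U→P: (-15)(8) − (-9)(4) = -84
Σ = -274
Area = |Σ|/2 = 137.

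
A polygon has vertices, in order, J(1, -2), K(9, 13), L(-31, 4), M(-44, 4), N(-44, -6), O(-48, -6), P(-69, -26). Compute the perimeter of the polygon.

|JK| = √((8)² + (15)²) = √289 = 17
|KL| = √((-40)² + (-9)²) = √1681 = 41
|LM| = √((-13)² + (0)²) = √169 = 13
|MN| = √((0)² + (-10)²) = √100 = 10
|NO| = √((-4)² + (0)²) = √16 = 4
|OP| = √((-21)² + (-20)²) = √841 = 29
|PJ| = √((70)² + (24)²) = √5476 = 74
Perimeter = 17 + 41 + 13 + 10 + 4 + 29 + 74 = 188.

188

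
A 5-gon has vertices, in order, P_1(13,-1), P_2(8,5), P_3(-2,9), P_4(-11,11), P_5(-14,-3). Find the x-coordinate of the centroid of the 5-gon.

Apply the shoelace formula. First the cross-terms c_i = x_i·y_{i+1} − x_{i+1}·y_i:
  73, 82, 77, 187, 53  ⇒  2A = 472, A = 236.
Then Σ (x_i + x_{i+1})·c_i = -3704, so x̄ = -3704 / (6·236) = -463/177.

-463/177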